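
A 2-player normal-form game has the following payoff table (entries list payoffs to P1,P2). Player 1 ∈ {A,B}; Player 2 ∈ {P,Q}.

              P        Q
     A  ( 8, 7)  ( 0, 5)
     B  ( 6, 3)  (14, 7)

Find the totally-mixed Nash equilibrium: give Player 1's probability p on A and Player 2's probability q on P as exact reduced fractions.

P1 indiff ⇒ q·8+(1-q)·0 = q·6+(1-q)·14 ⇒ q(2) = (1-q)(14) ⇒ q = 7/8
P2 indiff ⇒ p·7+(1-p)·3 = p·5+(1-p)·7 ⇒ p(2) = (1-p)(4) ⇒ p = 2/3

p=2/3, q=7/8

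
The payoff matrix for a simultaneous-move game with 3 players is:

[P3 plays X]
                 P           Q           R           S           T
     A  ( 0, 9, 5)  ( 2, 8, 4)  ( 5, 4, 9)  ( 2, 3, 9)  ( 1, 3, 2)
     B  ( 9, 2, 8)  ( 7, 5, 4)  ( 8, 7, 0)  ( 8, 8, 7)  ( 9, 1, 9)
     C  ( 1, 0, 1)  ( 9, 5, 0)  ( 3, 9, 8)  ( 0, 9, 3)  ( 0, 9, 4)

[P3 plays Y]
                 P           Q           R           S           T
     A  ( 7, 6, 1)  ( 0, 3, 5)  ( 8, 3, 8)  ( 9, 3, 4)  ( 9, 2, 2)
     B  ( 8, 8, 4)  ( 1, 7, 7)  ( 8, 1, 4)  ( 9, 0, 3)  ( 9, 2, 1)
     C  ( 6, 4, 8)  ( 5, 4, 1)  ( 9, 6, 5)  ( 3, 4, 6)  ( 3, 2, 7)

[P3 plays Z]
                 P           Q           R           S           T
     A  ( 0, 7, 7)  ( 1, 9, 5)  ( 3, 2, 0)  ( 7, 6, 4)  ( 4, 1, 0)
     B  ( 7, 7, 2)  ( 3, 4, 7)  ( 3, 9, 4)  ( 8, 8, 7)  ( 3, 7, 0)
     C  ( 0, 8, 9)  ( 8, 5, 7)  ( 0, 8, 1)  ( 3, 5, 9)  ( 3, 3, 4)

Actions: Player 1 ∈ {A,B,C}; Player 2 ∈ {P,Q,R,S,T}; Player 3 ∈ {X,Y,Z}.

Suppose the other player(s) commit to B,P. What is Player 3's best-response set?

P3 best: {X}

u_3(X vs B,P) = 8
u_3(Y vs B,P) = 4
u_3(Z vs B,P) = 2
max payoff 8 at {X}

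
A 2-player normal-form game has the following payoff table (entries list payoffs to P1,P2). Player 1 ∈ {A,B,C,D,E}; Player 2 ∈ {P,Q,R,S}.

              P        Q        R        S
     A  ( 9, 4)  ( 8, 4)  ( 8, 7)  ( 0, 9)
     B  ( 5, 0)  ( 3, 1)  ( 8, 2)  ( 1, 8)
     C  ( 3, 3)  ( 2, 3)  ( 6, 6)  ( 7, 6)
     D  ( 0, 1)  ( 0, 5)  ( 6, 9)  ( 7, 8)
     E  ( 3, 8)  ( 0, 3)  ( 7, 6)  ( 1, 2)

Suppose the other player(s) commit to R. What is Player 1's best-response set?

P1 best: {A,B}

u_1(A vs R) = 8
u_1(B vs R) = 8
u_1(C vs R) = 6
u_1(D vs R) = 6
u_1(E vs R) = 7
max payoff 8 at {A,B}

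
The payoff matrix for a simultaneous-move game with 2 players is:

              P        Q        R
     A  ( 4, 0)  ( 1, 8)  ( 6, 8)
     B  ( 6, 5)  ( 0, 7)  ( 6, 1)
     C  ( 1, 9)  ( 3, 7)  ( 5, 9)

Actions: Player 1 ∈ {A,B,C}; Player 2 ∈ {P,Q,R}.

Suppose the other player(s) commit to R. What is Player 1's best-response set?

argmax u_1 = {A,B}

u_1(A vs R) = 6
u_1(B vs R) = 6
u_1(C vs R) = 5
max payoff 6 at {A,B}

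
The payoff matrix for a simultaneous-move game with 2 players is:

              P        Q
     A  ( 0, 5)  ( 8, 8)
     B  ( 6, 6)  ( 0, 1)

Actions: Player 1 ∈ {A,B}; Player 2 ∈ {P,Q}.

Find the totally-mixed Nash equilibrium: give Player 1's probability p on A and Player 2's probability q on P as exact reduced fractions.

P1 mixes 5/8 on A; P2 mixes 4/7 on P

P1 indiff ⇒ q·0+(1-q)·8 = q·6+(1-q)·0 ⇒ q(-6) = (1-q)(-8) ⇒ q = 4/7
P2 indiff ⇒ p·5+(1-p)·6 = p·8+(1-p)·1 ⇒ p(-3) = (1-p)(-5) ⇒ p = 5/8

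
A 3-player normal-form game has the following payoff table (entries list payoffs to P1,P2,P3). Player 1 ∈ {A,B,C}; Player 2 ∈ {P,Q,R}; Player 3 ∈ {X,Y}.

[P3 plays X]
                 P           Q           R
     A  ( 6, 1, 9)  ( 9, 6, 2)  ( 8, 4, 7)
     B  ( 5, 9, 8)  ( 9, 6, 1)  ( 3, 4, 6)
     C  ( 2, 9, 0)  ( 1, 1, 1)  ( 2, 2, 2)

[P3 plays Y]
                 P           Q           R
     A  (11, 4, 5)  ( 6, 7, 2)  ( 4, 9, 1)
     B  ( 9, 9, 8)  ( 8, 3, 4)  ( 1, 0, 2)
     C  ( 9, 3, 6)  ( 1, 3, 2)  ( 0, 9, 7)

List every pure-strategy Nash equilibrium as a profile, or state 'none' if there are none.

Nash profiles: (A,Q,X)

(A,P,X): not NE [P2→Q gives 6>1]
(A,P,Y): not NE [P2→R gives 9>4; P3→X gives 9>5]
(A,Q,X): NE
(A,Q,Y): not NE [P1→B gives 8>6; P2→R gives 9>7]
(A,R,X): not NE [P2→Q gives 6>4]
(A,R,Y): not NE [P3→X gives 7>1]
(B,P,X): not NE [P1→A gives 6>5]
(B,P,Y): not NE [P1→A gives 11>9]
(B,Q,X): not NE [P2→P gives 9>6; P3→Y gives 4>1]
(B,Q,Y): not NE [P2→P gives 9>3]
(B,R,X): not NE [P1→A gives 8>3; P2→P gives 9>4]
(B,R,Y): not NE [P1→A gives 4>1; P2→P gives 9>0; P3→X gives 6>2]
(C,P,X): not NE [P1→A gives 6>2; P3→Y gives 6>0]
(C,P,Y): not NE [P1→A gives 11>9; P2→R gives 9>3]
(C,Q,X): not NE [P1→B gives 9>1; P2→P gives 9>1; P3→Y gives 2>1]
(C,Q,Y): not NE [P1→B gives 8>1; P2→R gives 9>3]
(C,R,X): not NE [P1→A gives 8>2; P2→P gives 9>2; P3→Y gives 7>2]
(C,R,Y): not NE [P1→A gives 4>0]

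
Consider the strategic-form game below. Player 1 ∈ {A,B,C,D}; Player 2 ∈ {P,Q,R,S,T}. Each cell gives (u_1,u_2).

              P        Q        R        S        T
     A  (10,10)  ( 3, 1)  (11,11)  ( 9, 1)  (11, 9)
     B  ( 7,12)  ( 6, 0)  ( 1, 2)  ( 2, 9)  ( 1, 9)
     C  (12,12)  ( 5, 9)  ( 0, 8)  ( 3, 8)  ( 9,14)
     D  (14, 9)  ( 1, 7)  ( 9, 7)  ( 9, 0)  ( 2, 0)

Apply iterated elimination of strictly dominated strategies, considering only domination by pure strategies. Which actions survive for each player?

Survivors P1:{A,C,D} P2:{P,R,T}

P2 drop Q (P beats it: A:10>1 B:12>0 C:12>9 D:9>7)
P1 drop B (A beats it: P:10>7 R:11>1 S:9>2 T:11>1)
P2 drop S (P beats it: A:10>1 C:12>8 D:9>0)
P1→{A,C,D} P2→{P,R,T}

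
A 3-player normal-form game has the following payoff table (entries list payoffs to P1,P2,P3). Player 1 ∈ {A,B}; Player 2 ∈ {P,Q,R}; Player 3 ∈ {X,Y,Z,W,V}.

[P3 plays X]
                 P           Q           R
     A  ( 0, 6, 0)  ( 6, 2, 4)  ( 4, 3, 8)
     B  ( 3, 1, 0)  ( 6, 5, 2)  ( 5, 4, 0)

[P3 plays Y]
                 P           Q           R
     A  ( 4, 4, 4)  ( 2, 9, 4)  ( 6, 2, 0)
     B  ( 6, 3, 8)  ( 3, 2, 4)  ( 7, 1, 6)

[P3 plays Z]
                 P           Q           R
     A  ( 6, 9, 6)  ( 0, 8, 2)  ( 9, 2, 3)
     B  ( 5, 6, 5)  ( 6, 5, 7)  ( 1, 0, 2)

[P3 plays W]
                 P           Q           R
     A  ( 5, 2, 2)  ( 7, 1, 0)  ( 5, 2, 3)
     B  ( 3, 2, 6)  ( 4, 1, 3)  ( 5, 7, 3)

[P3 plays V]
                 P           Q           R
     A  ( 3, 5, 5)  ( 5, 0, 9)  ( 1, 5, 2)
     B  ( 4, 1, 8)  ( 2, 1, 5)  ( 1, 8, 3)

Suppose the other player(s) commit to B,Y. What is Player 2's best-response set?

u_2(P vs B,Y) = 3
u_2(Q vs B,Y) = 2
u_2(R vs B,Y) = 1
max payoff 3 at {P}

argmax u_2 = {P}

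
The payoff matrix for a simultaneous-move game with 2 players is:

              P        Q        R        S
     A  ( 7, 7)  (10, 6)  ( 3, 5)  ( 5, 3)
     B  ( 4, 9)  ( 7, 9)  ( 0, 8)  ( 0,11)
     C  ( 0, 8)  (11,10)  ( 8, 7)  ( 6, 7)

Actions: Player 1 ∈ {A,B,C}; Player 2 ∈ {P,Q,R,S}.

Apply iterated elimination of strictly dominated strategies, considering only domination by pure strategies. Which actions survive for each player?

P1 drop B (A beats it: P:7>4 Q:10>7 R:3>0 S:5>0)
P2 drop R (P beats it: A:7>5 C:8>7)
P2 drop S (P beats it: A:7>3 C:8>7)
P1→{A,C} P2→{P,Q}

IESDS → P1:{A,C} P2:{P,Q}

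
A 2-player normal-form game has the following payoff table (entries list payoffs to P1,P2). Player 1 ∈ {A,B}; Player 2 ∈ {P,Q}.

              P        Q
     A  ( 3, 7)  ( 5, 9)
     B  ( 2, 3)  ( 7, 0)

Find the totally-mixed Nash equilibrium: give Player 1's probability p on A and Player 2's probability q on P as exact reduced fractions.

P1 indiff ⇒ q·3+(1-q)·5 = q·2+(1-q)·7 ⇒ q(1) = (1-q)(2) ⇒ q = 2/3
P2 indiff ⇒ p·7+(1-p)·3 = p·9+(1-p)·0 ⇒ p(-2) = (1-p)(-3) ⇒ p = 3/5

P1 mixes 3/5 on A; P2 mixes 2/3 on P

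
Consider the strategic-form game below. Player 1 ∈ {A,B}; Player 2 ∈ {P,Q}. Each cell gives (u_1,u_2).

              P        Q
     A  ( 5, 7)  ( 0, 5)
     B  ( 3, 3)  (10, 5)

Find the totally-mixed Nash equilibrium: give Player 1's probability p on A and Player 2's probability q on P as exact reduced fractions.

P1 indiff ⇒ q·5+(1-q)·0 = q·3+(1-q)·10 ⇒ q(2) = (1-q)(10) ⇒ q = 5/6
P2 indiff ⇒ p·7+(1-p)·3 = p·5+(1-p)·5 ⇒ p(2) = (1-p)(2) ⇒ p = 1/2

p=1/2, q=5/6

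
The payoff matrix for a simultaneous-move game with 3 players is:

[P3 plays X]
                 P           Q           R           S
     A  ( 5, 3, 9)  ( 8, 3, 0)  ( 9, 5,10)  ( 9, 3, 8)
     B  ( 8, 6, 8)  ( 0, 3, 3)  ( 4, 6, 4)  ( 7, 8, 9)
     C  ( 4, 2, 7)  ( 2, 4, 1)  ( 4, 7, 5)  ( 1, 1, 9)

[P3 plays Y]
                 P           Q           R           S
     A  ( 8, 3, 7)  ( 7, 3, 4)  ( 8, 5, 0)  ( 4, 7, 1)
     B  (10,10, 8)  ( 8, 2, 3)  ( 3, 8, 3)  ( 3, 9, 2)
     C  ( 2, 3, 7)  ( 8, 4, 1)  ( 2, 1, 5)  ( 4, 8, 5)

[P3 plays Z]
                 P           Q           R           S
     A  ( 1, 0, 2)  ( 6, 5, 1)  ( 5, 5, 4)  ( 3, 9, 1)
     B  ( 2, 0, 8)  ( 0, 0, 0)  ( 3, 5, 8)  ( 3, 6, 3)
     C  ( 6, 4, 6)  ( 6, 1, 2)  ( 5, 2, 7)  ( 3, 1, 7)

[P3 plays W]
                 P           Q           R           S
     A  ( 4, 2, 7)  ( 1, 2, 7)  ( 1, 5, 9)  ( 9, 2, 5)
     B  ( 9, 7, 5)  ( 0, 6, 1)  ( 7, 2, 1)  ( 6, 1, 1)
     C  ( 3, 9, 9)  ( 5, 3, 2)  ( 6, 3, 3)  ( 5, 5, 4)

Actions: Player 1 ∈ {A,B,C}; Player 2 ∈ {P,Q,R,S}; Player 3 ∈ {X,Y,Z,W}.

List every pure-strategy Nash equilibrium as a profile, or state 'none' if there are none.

(A,P,X): not NE [P1→B gives 8>5; P2→R gives 5>3]
(A,P,Y): not NE [P1→B gives 10>8; P2→S gives 7>3; P3→X gives 9>7]
(A,P,Z): not NE [P1→C gives 6>1; P2→S gives 9>0; P3→X gives 9>2]
(A,P,W): not NE [P1→B gives 9>4; P2→R gives 5>2; P3→X gives 9>7]
(A,Q,X): not NE [P2→R gives 5>3; P3→W gives 7>0]
(A,Q,Y): not NE [P1→C gives 8>7; P2→S gives 7>3; P3→W gives 7>4]
(A,Q,Z): not NE [P2→S gives 9>5; P3→W gives 7>1]
(A,Q,W): not NE [P1→C gives 5>1; P2→R gives 5>2]
(A,R,X): NE
(A,R,Y): not NE [P2→S gives 7>5; P3→X gives 10>0]
(A,R,Z): not NE [P2→S gives 9>5; P3→X gives 10>4]
(A,R,W): not NE [P1→B gives 7>1; P3→X gives 10>9]
(A,S,X): not NE [P2→R gives 5>3]
(A,S,Y): not NE [P3→X gives 8>1]
(A,S,Z): not NE [P3→X gives 8>1]
(A,S,W): not NE [P2→R gives 5>2; P3→X gives 8>5]
(B,P,X): not NE [P2→S gives 8>6]
(B,P,Y): NE
(B,P,Z): not NE [P1→C gives 6>2; P2→S gives 6>0]
(B,P,W): not NE [P3→Z gives 8>5]
(B,Q,X): not NE [P1→A gives 8>0; P2→S gives 8>3]
(B,Q,Y): not NE [P2→P gives 10>2]
(B,Q,Z): not NE [P1→C gives 6>0; P2→S gives 6>0; P3→Y gives 3>0]
(B,Q,W): not NE [P1→C gives 5>0; P2→P gives 7>6; P3→Y gives 3>1]
(B,R,X): not NE [P1→A gives 9>4; P2→S gives 8>6; P3→Z gives 8>4]
(B,R,Y): not NE [P1→A gives 8>3; P2→P gives 10>8; P3→Z gives 8>3]
(B,R,Z): not NE [P1→C gives 5>3; P2→S gives 6>5]
(B,R,W): not NE [P2→P gives 7>2; P3→Z gives 8>1]
(B,S,X): not NE [P1→A gives 9>7]
(B,S,Y): not NE [P1→C gives 4>3; P2→P gives 10>9; P3→X gives 9>2]
(B,S,Z): not NE [P3→X gives 9>3]
(B,S,W): not NE [P1→A gives 9>6; P2→P gives 7>1; P3→X gives 9>1]
(C,P,X): not NE [P1→B gives 8>4; P2→R gives 7>2; P3→W gives 9>7]
(C,P,Y): not NE [P1→B gives 10>2; P2→S gives 8>3; P3→W gives 9>7]
(C,P,Z): not NE [P3→W gives 9>6]
(C,P,W): not NE [P1→B gives 9>3]
(C,Q,X): not NE [P1→A gives 8>2; P2→R gives 7>4; P3→W gives 2>1]
(C,Q,Y): not NE [P2→S gives 8>4; P3→W gives 2>1]
(C,Q,Z): not NE [P2→P gives 4>1]
(C,Q,W): not NE [P2→P gives 9>3]
(C,R,X): not NE [P1→A gives 9>4; P3→Z gives 7>5]
(C,R,Y): not NE [P1→A gives 8>2; P2→S gives 8>1; P3→Z gives 7>5]
(C,R,Z): not NE [P2→P gives 4>2]
(C,R,W): not NE [P1→B gives 7>6; P2→P gives 9>3; P3→Z gives 7>3]
(C,S,X): not NE [P1→A gives 9>1; P2→R gives 7>1]
(C,S,Y): not NE [P3→X gives 9>5]
(C,S,Z): not NE [P2→P gives 4>1; P3→X gives 9>7]
(C,S,W): not NE [P1→A gives 9>5; P2→P gives 9>5; P3→X gives 9>4]

PSNE = {(A,R,X), (B,P,Y)}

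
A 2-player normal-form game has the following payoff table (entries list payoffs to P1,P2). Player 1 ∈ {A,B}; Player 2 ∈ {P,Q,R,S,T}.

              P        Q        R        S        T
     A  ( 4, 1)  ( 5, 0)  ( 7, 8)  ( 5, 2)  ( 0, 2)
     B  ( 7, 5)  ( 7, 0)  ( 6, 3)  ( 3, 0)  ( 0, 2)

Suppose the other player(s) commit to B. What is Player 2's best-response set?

u_2(P vs B) = 5
u_2(Q vs B) = 0
u_2(R vs B) = 3
u_2(S vs B) = 0
u_2(T vs B) = 2
max payoff 5 at {P}

BR_2 = {P}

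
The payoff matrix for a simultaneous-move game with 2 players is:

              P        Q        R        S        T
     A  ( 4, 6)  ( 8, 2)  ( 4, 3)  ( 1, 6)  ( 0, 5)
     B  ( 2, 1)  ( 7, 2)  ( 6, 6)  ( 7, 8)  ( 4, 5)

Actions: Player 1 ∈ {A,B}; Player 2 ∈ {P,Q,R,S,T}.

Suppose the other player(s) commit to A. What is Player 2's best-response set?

u_2(P vs A) = 6
u_2(Q vs A) = 2
u_2(R vs A) = 3
u_2(S vs A) = 6
u_2(T vs A) = 5
max payoff 6 at {P,S}

argmax u_2 = {P,S}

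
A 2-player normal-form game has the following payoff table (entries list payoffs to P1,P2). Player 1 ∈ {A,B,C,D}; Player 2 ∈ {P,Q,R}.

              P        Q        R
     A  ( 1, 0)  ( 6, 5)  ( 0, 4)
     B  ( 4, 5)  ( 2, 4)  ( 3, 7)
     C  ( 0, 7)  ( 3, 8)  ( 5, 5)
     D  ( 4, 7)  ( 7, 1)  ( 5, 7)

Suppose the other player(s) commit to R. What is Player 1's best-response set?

P1 best: {C,D}

u_1(A vs R) = 0
u_1(B vs R) = 3
u_1(C vs R) = 5
u_1(D vs R) = 5
max payoff 5 at {C,D}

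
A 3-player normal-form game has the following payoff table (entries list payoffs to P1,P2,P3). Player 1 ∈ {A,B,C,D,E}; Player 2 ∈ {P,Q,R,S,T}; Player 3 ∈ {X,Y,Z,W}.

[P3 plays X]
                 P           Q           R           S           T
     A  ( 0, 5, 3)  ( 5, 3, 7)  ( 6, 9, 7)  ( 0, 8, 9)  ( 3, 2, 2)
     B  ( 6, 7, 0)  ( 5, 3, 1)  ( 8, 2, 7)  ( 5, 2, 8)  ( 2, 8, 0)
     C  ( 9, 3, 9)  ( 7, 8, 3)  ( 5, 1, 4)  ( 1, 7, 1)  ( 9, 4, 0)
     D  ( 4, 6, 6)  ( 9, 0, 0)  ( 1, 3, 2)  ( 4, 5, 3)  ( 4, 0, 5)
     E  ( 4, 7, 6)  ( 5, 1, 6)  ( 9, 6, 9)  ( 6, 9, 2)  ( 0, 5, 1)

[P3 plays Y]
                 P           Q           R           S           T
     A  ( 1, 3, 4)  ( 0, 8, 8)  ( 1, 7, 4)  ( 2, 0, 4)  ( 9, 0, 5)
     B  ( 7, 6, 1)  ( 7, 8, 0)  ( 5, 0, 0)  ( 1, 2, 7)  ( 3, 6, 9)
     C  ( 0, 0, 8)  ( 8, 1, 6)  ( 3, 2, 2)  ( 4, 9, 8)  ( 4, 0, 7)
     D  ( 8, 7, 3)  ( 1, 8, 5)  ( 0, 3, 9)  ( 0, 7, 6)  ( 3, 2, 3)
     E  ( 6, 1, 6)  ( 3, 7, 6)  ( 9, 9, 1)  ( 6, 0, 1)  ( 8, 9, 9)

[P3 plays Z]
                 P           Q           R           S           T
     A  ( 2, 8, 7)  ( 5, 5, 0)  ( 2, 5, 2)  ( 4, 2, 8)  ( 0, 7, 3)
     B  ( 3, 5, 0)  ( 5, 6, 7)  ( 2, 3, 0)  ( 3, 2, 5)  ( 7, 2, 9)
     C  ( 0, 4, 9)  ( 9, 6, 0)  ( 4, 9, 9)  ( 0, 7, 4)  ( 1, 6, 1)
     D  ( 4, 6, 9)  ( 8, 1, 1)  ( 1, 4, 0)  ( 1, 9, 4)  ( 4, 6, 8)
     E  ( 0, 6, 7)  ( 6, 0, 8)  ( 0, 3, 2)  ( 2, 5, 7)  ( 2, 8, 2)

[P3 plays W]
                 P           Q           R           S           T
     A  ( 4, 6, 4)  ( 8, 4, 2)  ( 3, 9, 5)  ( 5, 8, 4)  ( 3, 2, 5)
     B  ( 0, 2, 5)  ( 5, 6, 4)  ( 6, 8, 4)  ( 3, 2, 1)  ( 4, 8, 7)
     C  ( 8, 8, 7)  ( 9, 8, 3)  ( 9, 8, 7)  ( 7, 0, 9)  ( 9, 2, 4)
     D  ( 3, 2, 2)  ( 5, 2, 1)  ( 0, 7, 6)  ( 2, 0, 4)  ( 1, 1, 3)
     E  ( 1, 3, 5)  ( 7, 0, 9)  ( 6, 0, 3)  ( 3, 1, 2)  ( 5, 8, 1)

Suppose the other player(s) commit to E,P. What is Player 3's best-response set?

P3 best: {Z}

u_3(X vs E,P) = 6
u_3(Y vs E,P) = 6
u_3(Z vs E,P) = 7
u_3(W vs E,P) = 5
max payoff 7 at {Z}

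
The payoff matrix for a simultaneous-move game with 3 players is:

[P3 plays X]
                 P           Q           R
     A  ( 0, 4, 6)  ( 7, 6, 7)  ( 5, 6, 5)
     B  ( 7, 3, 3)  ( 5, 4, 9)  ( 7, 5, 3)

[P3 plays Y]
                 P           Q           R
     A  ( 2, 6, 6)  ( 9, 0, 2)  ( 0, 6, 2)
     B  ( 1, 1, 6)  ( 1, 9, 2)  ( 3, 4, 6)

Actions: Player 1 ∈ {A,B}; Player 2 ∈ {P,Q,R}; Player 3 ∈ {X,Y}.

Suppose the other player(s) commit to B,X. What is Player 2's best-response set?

u_2(P vs B,X) = 3
u_2(Q vs B,X) = 4
u_2(R vs B,X) = 5
max payoff 5 at {R}

argmax u_2 = {R}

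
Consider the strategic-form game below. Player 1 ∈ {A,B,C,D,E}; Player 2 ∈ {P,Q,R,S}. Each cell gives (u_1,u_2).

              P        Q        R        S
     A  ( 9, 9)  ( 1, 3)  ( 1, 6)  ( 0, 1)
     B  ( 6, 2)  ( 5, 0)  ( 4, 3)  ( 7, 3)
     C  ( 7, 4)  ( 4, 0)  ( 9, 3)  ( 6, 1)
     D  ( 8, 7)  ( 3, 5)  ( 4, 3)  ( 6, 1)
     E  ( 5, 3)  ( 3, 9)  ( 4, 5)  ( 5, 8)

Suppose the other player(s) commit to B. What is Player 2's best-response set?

u_2(P vs B) = 2
u_2(Q vs B) = 0
u_2(R vs B) = 3
u_2(S vs B) = 3
max payoff 3 at {R,S}

P2 best: {R,S}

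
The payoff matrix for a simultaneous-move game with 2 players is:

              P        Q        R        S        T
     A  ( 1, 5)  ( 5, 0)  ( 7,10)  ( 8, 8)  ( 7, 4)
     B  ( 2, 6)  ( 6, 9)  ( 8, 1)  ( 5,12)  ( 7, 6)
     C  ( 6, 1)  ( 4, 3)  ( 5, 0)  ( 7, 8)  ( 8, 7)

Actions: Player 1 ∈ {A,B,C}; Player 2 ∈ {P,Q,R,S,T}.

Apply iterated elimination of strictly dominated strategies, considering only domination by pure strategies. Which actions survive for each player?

P2 drop P (S beats it: A:8>5 B:12>6 C:8>1)
P2 drop Q (S beats it: A:8>0 B:12>9 C:8>3)
P2 drop T (S beats it: A:8>4 B:12>6 C:8>7)
P1 drop C (A beats it: R:7>5 S:8>7)
P1→{A,B} P2→{R,S}

Survivors P1:{A,B} P2:{R,S}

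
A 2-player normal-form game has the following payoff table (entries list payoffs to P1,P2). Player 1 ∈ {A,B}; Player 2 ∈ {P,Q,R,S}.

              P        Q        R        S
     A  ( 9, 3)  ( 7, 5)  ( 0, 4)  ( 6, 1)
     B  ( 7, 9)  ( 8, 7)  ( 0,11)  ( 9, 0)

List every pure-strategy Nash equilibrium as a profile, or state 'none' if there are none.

PSNE = {(B,R)}

(A,P): not NE [P2→Q gives 5>3]
(A,Q): not NE [P1→B gives 8>7]
(A,R): not NE [P2→Q gives 5>4]
(A,S): not NE [P1→B gives 9>6; P2→Q gives 5>1]
(B,P): not NE [P1→A gives 9>7; P2→R gives 11>9]
(B,Q): not NE [P2→R gives 11>7]
(B,R): NE
(B,S): not NE [P2→R gives 11>0]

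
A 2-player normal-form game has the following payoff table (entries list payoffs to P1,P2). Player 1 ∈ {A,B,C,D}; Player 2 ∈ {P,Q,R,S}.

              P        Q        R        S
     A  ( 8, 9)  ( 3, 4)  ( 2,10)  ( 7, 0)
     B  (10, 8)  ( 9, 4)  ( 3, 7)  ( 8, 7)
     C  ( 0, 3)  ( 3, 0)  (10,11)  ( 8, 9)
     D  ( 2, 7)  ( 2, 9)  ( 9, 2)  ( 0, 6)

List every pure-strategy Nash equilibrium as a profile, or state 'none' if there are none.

NE set: (B,P), (C,R)

(A,P): not NE [P1→B gives 10>8; P2→R gives 10>9]
(A,Q): not NE [P1→B gives 9>3; P2→R gives 10>4]
(A,R): not NE [P1→C gives 10>2]
(A,S): not NE [P1→C gives 8>7; P2→R gives 10>0]
(B,P): NE
(B,Q): not NE [P2→P gives 8>4]
(B,R): not NE [P1→C gives 10>3; P2→P gives 8>7]
(B,S): not NE [P2→P gives 8>7]
(C,P): not NE [P1→B gives 10>0; P2→R gives 11>3]
(C,Q): not NE [P1→B gives 9>3; P2→R gives 11>0]
(C,R): NE
(C,S): not NE [P2→R gives 11>9]
(D,P): not NE [P1→B gives 10>2; P2→Q gives 9>7]
(D,Q): not NE [P1→B gives 9>2]
(D,R): not NE [P1→C gives 10>9; P2→Q gives 9>2]
(D,S): not NE [P1→C gives 8>0; P2→Q gives 9>6]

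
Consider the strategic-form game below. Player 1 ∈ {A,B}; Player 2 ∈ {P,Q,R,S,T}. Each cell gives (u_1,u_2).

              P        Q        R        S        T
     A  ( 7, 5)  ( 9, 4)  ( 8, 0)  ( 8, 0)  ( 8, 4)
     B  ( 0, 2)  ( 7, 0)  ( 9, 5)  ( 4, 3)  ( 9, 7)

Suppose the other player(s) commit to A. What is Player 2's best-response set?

u_2(P vs A) = 5
u_2(Q vs A) = 4
u_2(R vs A) = 0
u_2(S vs A) = 0
u_2(T vs A) = 4
max payoff 5 at {P}

argmax u_2 = {P}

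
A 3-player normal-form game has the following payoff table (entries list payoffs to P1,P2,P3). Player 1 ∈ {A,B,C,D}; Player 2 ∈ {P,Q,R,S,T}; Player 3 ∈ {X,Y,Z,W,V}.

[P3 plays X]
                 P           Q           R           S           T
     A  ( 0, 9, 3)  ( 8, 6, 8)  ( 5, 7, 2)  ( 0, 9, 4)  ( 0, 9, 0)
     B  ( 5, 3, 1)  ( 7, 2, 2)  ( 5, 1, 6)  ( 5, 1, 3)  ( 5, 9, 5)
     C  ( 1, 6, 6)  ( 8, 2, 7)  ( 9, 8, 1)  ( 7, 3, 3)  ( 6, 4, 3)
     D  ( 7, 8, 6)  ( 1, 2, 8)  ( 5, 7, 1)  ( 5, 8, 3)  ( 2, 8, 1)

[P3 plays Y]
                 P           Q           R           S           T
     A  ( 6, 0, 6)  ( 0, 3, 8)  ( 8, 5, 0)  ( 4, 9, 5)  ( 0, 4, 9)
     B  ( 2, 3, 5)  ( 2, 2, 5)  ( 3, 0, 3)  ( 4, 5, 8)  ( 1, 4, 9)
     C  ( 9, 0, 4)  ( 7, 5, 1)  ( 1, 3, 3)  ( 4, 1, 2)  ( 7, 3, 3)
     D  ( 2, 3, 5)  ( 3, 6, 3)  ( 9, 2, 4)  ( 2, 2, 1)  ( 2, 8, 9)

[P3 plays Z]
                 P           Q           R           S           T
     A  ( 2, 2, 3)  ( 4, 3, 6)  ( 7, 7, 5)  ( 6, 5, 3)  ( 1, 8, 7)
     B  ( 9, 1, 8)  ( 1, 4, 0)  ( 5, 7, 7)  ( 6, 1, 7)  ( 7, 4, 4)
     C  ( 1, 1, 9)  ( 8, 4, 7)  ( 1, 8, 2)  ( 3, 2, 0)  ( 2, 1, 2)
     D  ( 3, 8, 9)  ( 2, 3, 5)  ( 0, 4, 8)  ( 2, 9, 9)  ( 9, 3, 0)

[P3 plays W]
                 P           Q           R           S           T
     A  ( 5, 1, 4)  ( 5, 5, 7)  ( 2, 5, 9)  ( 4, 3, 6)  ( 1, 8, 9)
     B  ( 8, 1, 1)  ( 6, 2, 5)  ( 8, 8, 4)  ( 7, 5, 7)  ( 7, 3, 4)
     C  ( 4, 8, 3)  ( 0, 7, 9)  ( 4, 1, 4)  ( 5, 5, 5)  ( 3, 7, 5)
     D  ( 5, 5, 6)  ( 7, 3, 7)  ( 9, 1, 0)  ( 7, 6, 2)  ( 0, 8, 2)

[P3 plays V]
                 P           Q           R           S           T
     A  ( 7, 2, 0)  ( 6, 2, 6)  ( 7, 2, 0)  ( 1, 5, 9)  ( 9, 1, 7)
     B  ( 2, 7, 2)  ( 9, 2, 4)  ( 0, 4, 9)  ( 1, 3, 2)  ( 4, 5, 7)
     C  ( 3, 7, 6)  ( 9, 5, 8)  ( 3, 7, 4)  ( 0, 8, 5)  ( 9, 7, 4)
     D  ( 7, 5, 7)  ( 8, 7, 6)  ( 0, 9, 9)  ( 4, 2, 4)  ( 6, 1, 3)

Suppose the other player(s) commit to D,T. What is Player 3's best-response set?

argmax u_3 = {Y}

u_3(X vs D,T) = 1
u_3(Y vs D,T) = 9
u_3(Z vs D,T) = 0
u_3(W vs D,T) = 2
u_3(V vs D,T) = 3
max payoff 9 at {Y}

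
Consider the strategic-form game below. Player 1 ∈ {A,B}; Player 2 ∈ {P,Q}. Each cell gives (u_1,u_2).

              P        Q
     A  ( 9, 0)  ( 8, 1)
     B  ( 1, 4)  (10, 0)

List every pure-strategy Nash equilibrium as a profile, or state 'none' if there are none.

PSNE: ∅

(A,P): not NE [P2→Q gives 1>0]
(A,Q): not NE [P1→B gives 10>8]
(B,P): not NE [P1→A gives 9>1]
(B,Q): not NE [P2→P gives 4>0]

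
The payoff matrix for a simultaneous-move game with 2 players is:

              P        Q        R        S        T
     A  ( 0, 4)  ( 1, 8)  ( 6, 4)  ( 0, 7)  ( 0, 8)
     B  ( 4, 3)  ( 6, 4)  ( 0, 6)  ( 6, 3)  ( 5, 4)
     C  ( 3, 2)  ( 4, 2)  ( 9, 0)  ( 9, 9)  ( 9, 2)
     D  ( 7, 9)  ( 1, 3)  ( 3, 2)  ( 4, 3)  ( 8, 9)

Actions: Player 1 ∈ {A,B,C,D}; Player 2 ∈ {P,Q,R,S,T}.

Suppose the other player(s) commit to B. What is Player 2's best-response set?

u_2(P vs B) = 3
u_2(Q vs B) = 4
u_2(R vs B) = 6
u_2(S vs B) = 3
u_2(T vs B) = 4
max payoff 6 at {R}

P2 best: {R}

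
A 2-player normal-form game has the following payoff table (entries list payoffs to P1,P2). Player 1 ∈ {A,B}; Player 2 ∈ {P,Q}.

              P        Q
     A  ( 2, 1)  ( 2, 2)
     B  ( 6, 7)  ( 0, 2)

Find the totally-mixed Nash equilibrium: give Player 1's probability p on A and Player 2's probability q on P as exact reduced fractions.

(p,q) = (5/6, 1/3)

P1 indiff ⇒ q·2+(1-q)·2 = q·6+(1-q)·0 ⇒ q(-4) = (1-q)(-2) ⇒ q = 1/3
P2 indiff ⇒ p·1+(1-p)·7 = p·2+(1-p)·2 ⇒ p(-1) = (1-p)(-5) ⇒ p = 5/6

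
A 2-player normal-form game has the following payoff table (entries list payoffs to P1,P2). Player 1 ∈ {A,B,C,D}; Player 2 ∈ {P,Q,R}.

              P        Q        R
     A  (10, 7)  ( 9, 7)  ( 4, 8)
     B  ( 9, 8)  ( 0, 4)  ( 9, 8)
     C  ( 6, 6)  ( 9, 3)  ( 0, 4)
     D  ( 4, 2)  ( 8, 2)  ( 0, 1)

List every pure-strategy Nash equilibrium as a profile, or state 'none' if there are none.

Nash profiles: (B,R)

(A,P): not NE [P2→R gives 8>7]
(A,Q): not NE [P2→R gives 8>7]
(A,R): not NE [P1→B gives 9>4]
(B,P): not NE [P1→A gives 10>9]
(B,Q): not NE [P1→C gives 9>0; P2→R gives 8>4]
(B,R): NE
(C,P): not NE [P1→A gives 10>6]
(C,Q): not NE [P2→P gives 6>3]
(C,R): not NE [P1→B gives 9>0; P2→P gives 6>4]
(D,P): not NE [P1→A gives 10>4]
(D,Q): not NE [P1→C gives 9>8]
(D,R): not NE [P1→B gives 9>0; P2→Q gives 2>1]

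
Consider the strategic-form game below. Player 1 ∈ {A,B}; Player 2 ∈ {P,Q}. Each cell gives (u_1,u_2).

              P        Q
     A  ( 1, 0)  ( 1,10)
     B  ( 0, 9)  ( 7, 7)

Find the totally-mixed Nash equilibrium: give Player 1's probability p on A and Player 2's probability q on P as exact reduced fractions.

p=1/6, q=6/7

P1 indiff ⇒ q·1+(1-q)·1 = q·0+(1-q)·7 ⇒ q(1) = (1-q)(6) ⇒ q = 6/7
P2 indiff ⇒ p·0+(1-p)·9 = p·10+(1-p)·7 ⇒ p(-10) = (1-p)(-2) ⇒ p = 1/6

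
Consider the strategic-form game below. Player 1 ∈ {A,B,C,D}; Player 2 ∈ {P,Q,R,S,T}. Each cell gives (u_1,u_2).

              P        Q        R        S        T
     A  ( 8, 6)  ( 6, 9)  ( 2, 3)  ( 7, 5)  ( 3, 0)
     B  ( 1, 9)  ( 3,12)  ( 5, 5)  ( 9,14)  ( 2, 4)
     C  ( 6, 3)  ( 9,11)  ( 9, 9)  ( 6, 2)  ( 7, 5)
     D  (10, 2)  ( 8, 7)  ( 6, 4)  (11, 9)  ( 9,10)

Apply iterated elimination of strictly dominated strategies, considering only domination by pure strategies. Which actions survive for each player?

Survivors P1:{C,D} P2:{Q,T}

P1 drop A (D beats it: P:10>8 Q:8>6 R:6>2 S:11>7 T:9>3)
P1 drop B (D beats it: P:10>1 Q:8>3 R:6>5 S:11>9 T:9>2)
P2 drop P (Q beats it: C:11>3 D:7>2)
P2 drop R (Q beats it: C:11>9 D:7>4)
P2 drop S (T beats it: C:5>2 D:10>9)
P1→{C,D} P2→{Q,T}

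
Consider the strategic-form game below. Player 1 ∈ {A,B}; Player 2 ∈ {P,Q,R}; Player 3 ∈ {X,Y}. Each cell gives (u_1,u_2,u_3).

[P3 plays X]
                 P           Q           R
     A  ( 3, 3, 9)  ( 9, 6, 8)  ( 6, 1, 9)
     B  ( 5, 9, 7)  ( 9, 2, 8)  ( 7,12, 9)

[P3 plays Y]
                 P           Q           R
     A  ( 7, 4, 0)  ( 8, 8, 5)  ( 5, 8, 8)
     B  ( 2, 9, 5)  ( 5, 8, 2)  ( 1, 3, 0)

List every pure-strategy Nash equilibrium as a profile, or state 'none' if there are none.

(A,P,X): not NE [P1→B gives 5>3; P2→Q gives 6>3]
(A,P,Y): not NE [P2→R gives 8>4; P3→X gives 9>0]
(A,Q,X): NE
(A,Q,Y): not NE [P3→X gives 8>5]
(A,R,X): not NE [P1→B gives 7>6; P2→Q gives 6>1]
(A,R,Y): not NE [P3→X gives 9>8]
(B,P,X): not NE [P2→R gives 12>9]
(B,P,Y): not NE [P1→A gives 7>2; P3→X gives 7>5]
(B,Q,X): not NE [P2→R gives 12>2]
(B,Q,Y): not NE [P1→A gives 8>5; P2→P gives 9>8; P3→X gives 8>2]
(B,R,X): NE
(B,R,Y): not NE [P1→A gives 5>1; P2→P gives 9>3; P3→X gives 9>0]

NE set: (A,Q,X), (B,R,X)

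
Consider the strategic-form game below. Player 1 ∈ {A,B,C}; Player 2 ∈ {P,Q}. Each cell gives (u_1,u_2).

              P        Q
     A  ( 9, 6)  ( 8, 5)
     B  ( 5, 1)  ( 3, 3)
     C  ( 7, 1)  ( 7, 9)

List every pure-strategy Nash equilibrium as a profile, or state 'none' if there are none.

Nash profiles: (A,P)

(A,P): NE
(A,Q): not NE [P2→P gives 6>5]
(B,P): not NE [P1→A gives 9>5; P2→Q gives 3>1]
(B,Q): not NE [P1→A gives 8>3]
(C,P): not NE [P1→A gives 9>7; P2→Q gives 9>1]
(C,Q): not NE [P1→A gives 8>7]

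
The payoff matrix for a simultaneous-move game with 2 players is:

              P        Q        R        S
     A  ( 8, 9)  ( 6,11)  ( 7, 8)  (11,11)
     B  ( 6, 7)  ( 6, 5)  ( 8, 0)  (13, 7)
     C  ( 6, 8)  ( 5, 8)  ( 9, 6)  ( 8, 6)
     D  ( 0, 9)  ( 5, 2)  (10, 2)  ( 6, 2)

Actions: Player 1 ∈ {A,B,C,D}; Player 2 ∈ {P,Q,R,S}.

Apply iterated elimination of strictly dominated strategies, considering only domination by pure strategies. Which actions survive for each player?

P2 drop R (P beats it: A:9>8 B:7>0 C:8>6 D:9>2)
P1 drop C (A beats it: P:8>6 Q:6>5 S:11>8)
P1 drop D (A beats it: P:8>0 Q:6>5 S:11>6)
P1→{A,B} P2→{P,Q,S}

Remaining: P1:{A,B} P2:{P,Q,S}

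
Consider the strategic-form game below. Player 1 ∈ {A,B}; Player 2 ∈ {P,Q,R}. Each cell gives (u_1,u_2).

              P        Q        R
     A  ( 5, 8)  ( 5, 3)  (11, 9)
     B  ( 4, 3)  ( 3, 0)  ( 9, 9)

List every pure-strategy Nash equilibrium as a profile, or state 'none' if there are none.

PSNE = {(A,R)}

(A,P): not NE [P2→R gives 9>8]
(A,Q): not NE [P2→R gives 9>3]
(A,R): NE
(B,P): not NE [P1→A gives 5>4; P2→R gives 9>3]
(B,Q): not NE [P1→A gives 5>3; P2→R gives 9>0]
(B,R): not NE [P1→A gives 11>9]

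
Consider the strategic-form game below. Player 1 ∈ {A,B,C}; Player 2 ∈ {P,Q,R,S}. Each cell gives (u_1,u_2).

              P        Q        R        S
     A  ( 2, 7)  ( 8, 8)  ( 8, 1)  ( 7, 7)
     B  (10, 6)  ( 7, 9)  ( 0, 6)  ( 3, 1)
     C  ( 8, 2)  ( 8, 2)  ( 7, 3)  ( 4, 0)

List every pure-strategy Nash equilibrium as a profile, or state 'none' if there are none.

Nash profiles: (A,Q)

(A,P): not NE [P1→B gives 10>2; P2→Q gives 8>7]
(A,Q): NE
(A,R): not NE [P2→Q gives 8>1]
(A,S): not NE [P2→Q gives 8>7]
(B,P): not NE [P2→Q gives 9>6]
(B,Q): not NE [P1→C gives 8>7]
(B,R): not NE [P1→A gives 8>0; P2→Q gives 9>6]
(B,S): not NE [P1→A gives 7>3; P2→Q gives 9>1]
(C,P): not NE [P1→B gives 10>8; P2→R gives 3>2]
(C,Q): not NE [P2→R gives 3>2]
(C,R): not NE [P1→A gives 8>7]
(C,S): not NE [P1→A gives 7>4; P2→R gives 3>0]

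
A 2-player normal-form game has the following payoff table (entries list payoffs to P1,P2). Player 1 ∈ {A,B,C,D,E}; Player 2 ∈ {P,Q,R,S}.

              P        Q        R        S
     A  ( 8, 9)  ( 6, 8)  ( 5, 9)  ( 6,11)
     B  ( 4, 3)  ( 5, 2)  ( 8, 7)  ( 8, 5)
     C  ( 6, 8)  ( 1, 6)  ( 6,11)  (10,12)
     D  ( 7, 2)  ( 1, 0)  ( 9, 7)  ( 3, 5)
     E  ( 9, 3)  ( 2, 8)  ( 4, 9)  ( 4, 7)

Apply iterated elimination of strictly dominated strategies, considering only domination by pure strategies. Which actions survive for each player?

Survivors P1:{B,C,D} P2:{R,S}

P2 drop P (S beats it: A:11>9 B:5>3 C:12>8 D:5>2 E:7>3)
P1 drop E (A beats it: Q:6>2 R:5>4 S:6>4)
P2 drop Q (R beats it: A:9>8 B:7>2 C:11>6 D:7>0)
P1 drop A (B beats it: R:8>5 S:8>6)
P1→{B,C,D} P2→{R,S}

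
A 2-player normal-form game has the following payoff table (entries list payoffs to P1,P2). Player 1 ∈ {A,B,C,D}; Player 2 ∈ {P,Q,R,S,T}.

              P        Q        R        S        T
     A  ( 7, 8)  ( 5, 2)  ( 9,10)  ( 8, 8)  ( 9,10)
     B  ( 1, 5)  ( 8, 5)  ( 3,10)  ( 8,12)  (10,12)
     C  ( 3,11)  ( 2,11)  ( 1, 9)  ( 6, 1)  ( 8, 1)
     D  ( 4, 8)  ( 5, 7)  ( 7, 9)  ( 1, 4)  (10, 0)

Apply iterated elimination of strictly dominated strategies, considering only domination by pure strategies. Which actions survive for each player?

P1 drop C (A beats it: P:7>3 Q:5>2 R:9>1 S:8>6 T:9>8)
P2 drop P (R beats it: A:10>8 B:10>5 D:9>8)
P2 drop Q (R beats it: A:10>2 B:10>5 D:9>7)
P1→{A,B,D} P2→{R,S,T}

Survivors P1:{A,B,D} P2:{R,S,T}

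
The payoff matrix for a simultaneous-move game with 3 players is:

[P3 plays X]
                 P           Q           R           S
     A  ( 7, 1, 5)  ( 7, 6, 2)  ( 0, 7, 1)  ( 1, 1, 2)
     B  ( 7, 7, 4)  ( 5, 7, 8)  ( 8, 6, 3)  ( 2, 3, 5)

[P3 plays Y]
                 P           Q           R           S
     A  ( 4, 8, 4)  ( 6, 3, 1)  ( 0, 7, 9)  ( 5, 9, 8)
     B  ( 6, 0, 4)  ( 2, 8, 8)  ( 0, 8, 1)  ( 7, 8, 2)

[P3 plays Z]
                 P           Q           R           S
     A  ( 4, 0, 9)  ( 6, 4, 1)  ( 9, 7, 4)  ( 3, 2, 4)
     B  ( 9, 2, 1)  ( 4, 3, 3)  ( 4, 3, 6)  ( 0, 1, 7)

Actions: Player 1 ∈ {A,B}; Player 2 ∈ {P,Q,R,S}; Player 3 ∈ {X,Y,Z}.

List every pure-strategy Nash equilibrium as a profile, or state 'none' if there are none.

(A,P,X): not NE [P2→R gives 7>1; P3→Z gives 9>5]
(A,P,Y): not NE [P1→B gives 6>4; P2→S gives 9>8; P3→Z gives 9>4]
(A,P,Z): not NE [P1→B gives 9>4; P2→R gives 7>0]
(A,Q,X): not NE [P2→R gives 7>6]
(A,Q,Y): not NE [P2→S gives 9>3; P3→X gives 2>1]
(A,Q,Z): not NE [P2→R gives 7>4; P3→X gives 2>1]
(A,R,X): not NE [P1→B gives 8>0; P3→Y gives 9>1]
(A,R,Y): not NE [P2→S gives 9>7]
(A,R,Z): not NE [P3→Y gives 9>4]
(A,S,X): not NE [P1→B gives 2>1; P2→R gives 7>1; P3→Y gives 8>2]
(A,S,Y): not NE [P1→B gives 7>5]
(A,S,Z): not NE [P2→R gives 7>2; P3→Y gives 8>4]
(B,P,X): NE
(B,P,Y): not NE [P2→S gives 8>0]
(B,P,Z): not NE [P2→R gives 3>2; P3→Y gives 4>1]
(B,Q,X): not NE [P1→A gives 7>5]
(B,Q,Y): not NE [P1→A gives 6>2]
(B,Q,Z): not NE [P1→A gives 6>4; P3→Y gives 8>3]
(B,R,X): not NE [P2→Q gives 7>6; P3→Z gives 6>3]
(B,R,Y): not NE [P3→Z gives 6>1]
(B,R,Z): not NE [P1→A gives 9>4]
(B,S,X): not NE [P2→Q gives 7>3; P3→Z gives 7>5]
(B,S,Y): not NE [P3→Z gives 7>2]
(B,S,Z): not NE [P1→A gives 3>0; P2→R gives 3>1]

Nash profiles: (B,P,X)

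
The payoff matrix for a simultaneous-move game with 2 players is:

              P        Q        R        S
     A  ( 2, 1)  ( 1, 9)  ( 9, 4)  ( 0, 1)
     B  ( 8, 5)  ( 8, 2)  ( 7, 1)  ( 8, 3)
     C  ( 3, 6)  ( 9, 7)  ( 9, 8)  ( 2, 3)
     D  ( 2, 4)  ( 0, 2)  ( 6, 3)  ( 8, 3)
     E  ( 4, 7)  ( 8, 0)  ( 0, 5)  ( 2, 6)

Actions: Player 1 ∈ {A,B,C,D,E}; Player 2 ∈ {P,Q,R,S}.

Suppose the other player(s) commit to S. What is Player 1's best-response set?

u_1(A vs S) = 0
u_1(B vs S) = 8
u_1(C vs S) = 2
u_1(D vs S) = 8
u_1(E vs S) = 2
max payoff 8 at {B,D}

BR_1 = {B,D}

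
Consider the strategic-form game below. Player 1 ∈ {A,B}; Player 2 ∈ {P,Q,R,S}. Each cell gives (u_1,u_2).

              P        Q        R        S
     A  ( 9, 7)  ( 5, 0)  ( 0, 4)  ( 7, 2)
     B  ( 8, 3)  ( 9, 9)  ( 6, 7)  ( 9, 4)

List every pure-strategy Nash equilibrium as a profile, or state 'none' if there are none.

Nash profiles: (A,P), (B,Q)

(A,P): NE
(A,Q): not NE [P1→B gives 9>5; P2→P gives 7>0]
(A,R): not NE [P1→B gives 6>0; P2→P gives 7>4]
(A,S): not NE [P1→B gives 9>7; P2→P gives 7>2]
(B,P): not NE [P1→A gives 9>8; P2→Q gives 9>3]
(B,Q): NE
(B,R): not NE [P2→Q gives 9>7]
(B,S): not NE [P2→Q gives 9>4]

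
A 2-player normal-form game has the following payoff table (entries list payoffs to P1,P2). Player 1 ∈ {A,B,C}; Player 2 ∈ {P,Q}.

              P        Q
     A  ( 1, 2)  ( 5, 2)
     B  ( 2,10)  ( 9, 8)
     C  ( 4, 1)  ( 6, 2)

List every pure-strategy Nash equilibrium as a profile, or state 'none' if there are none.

No pure NE.

(A,P): not NE [P1→C gives 4>1]
(A,Q): not NE [P1→B gives 9>5]
(B,P): not NE [P1→C gives 4>2]
(B,Q): not NE [P2→P gives 10>8]
(C,P): not NE [P2→Q gives 2>1]
(C,Q): not NE [P1→B gives 9>6]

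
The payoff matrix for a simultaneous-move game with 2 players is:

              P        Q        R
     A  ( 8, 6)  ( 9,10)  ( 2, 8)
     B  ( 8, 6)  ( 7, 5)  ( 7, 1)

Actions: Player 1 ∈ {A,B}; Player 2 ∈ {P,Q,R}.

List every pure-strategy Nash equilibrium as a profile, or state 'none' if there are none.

(A,P): not NE [P2→Q gives 10>6]
(A,Q): NE
(A,R): not NE [P1→B gives 7>2; P2→Q gives 10>8]
(B,P): NE
(B,Q): not NE [P1→A gives 9>7; P2→P gives 6>5]
(B,R): not NE [P2→P gives 6>1]

Nash profiles: (A,Q), (B,P)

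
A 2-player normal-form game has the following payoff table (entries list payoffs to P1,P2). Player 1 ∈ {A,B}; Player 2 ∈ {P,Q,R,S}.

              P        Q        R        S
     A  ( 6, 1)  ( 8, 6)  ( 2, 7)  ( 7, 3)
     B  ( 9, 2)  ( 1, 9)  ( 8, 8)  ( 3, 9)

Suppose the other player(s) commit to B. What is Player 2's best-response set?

u_2(P vs B) = 2
u_2(Q vs B) = 9
u_2(R vs B) = 8
u_2(S vs B) = 9
max payoff 9 at {Q,S}

BR_2 = {Q,S}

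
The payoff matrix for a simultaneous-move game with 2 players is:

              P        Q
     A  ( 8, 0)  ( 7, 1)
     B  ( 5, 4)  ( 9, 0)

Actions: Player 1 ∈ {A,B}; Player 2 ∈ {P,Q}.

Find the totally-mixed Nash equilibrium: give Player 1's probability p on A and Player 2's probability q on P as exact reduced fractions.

P1 indiff ⇒ q·8+(1-q)·7 = q·5+(1-q)·9 ⇒ q(3) = (1-q)(2) ⇒ q = 2/5
P2 indiff ⇒ p·0+(1-p)·4 = p·1+(1-p)·0 ⇒ p(-1) = (1-p)(-4) ⇒ p = 4/5

(p,q) = (4/5, 2/5)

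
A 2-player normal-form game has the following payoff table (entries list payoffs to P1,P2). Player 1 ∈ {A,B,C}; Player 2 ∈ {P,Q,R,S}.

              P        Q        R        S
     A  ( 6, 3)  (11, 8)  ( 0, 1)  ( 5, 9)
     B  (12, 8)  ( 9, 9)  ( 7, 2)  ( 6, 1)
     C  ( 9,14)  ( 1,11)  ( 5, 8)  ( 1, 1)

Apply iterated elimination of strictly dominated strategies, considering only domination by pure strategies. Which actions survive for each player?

P1 drop C (B beats it: P:12>9 Q:9>1 R:7>5 S:6>1)
P2 drop P (Q beats it: A:8>3 B:9>8)
P2 drop R (Q beats it: A:8>1 B:9>2)
P1→{A,B} P2→{Q,S}

IESDS → P1:{A,B} P2:{Q,S}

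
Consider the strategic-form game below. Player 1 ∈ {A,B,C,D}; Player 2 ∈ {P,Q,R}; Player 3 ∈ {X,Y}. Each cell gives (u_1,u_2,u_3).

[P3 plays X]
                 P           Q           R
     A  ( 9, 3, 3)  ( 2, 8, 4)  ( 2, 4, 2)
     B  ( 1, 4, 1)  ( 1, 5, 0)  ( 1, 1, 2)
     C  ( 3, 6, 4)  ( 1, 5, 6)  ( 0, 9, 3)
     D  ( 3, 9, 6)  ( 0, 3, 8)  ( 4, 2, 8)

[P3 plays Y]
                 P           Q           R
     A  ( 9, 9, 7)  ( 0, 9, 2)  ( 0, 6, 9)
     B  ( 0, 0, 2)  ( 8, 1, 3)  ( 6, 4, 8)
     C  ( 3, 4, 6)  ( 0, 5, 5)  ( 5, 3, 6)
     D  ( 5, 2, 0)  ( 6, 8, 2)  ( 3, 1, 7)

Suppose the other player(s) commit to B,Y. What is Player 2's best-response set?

u_2(P vs B,Y) = 0
u_2(Q vs B,Y) = 1
u_2(R vs B,Y) = 4
max payoff 4 at {R}

BR_2 = {R}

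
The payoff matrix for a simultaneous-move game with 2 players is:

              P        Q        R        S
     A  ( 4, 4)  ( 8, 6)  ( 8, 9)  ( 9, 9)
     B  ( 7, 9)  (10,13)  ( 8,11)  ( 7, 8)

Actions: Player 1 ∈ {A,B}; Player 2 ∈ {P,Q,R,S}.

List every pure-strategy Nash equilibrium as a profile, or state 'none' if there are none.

(A,P): not NE [P1→B gives 7>4; P2→S gives 9>4]
(A,Q): not NE [P1→B gives 10>8; P2→S gives 9>6]
(A,R): NE
(A,S): NE
(B,P): not NE [P2→Q gives 13>9]
(B,Q): NE
(B,R): not NE [P2→Q gives 13>11]
(B,S): not NE [P1→A gives 9>7; P2→Q gives 13>8]

PSNE = {(A,R), (A,S), (B,Q)}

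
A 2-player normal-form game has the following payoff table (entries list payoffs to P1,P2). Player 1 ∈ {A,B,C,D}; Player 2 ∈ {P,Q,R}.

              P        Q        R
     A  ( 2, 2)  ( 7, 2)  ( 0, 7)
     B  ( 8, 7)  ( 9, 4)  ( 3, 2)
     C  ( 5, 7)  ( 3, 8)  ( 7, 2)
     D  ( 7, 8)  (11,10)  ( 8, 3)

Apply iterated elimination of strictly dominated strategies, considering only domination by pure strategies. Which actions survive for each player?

Remaining: P1:{B,D} P2:{P,Q}

P1 drop A (B beats it: P:8>2 Q:9>7 R:3>0)
P1 drop C (D beats it: P:7>5 Q:11>3 R:8>7)
P2 drop R (P beats it: B:7>2 D:8>3)
P1→{B,D} P2→{P,Q}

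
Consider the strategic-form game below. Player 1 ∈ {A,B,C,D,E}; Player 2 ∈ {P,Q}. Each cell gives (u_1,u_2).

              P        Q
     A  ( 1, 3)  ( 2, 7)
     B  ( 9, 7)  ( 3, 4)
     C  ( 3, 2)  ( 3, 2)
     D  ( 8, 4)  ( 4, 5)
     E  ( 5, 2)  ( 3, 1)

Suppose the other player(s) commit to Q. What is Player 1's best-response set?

P1 best: {D}

u_1(A vs Q) = 2
u_1(B vs Q) = 3
u_1(C vs Q) = 3
u_1(D vs Q) = 4
u_1(E vs Q) = 3
max payoff 4 at {D}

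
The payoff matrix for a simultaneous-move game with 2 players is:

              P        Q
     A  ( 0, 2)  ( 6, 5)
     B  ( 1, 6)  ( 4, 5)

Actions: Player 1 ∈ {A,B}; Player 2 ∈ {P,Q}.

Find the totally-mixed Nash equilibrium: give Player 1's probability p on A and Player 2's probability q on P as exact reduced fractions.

P1 indiff ⇒ q·0+(1-q)·6 = q·1+(1-q)·4 ⇒ q(-1) = (1-q)(-2) ⇒ q = 2/3
P2 indiff ⇒ p·2+(1-p)·6 = p·5+(1-p)·5 ⇒ p(-3) = (1-p)(-1) ⇒ p = 1/4

P1 mixes 1/4 on A; P2 mixes 2/3 on P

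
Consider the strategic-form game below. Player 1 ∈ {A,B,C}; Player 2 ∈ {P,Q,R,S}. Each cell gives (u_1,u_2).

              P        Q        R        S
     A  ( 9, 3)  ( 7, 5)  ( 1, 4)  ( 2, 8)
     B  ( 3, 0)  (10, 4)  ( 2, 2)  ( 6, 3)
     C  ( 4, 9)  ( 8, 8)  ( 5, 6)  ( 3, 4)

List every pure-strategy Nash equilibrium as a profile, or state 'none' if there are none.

(A,P): not NE [P2→S gives 8>3]
(A,Q): not NE [P1→B gives 10>7; P2→S gives 8>5]
(A,R): not NE [P1→C gives 5>1; P2→S gives 8>4]
(A,S): not NE [P1→B gives 6>2]
(B,P): not NE [P1→A gives 9>3; P2→Q gives 4>0]
(B,Q): NE
(B,R): not NE [P1→C gives 5>2; P2→Q gives 4>2]
(B,S): not NE [P2→Q gives 4>3]
(C,P): not NE [P1→A gives 9>4]
(C,Q): not NE [P1→B gives 10>8; P2→P gives 9>8]
(C,R): not NE [P2→P gives 9>6]
(C,S): not NE [P1→B gives 6>3; P2→P gives 9>4]

PSNE = {(B,Q)}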